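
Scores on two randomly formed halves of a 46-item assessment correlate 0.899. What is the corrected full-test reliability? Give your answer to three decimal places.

r_full = 2(0.899) / (1 + 0.899)
r_full = 1.7980 / 1.8990 ≈ 0.9468

0.947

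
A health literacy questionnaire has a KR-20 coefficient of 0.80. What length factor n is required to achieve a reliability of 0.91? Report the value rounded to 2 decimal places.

Invert Spearman-Brown to solve for n:
n = r*(1 − r) / [ r (1 − r*) ]
n = 0.91(1 − 0.80) / [0.80(1 − 0.91)]
n = 0.1820 / 0.0720 ≈ 2.5278

2.53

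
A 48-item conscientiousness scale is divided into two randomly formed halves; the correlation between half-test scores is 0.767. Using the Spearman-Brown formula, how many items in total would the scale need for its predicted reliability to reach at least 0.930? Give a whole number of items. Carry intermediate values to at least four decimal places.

97

Corrected full-test reliability: r_full = 2 × 0.767 / (1 + 0.767) ≈ 0.8681
n = r_tgt(1 − r_full) / [r_full(1 − r_tgt)] = 0.930 × 0.1319 / (0.8681 × 0.070) ≈ 2.0186
Required items = 2.0186 × 48 = 96.89, so 97 items.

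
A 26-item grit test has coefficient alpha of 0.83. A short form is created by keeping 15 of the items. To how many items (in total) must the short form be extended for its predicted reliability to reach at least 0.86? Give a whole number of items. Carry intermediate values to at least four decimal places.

33

Short-form reliability: n = 15/26 = 0.5769; r_15 = n·r/(1+(n−1)r) ≈ 0.7380
Length factor from the short form to reach 0.86: n' = 0.86(1 − 0.7380) / [0.7380(1 − 0.86)] ≈ 2.1808
Total items = 2.1808 × 15 = 32.71, rounded up to 33.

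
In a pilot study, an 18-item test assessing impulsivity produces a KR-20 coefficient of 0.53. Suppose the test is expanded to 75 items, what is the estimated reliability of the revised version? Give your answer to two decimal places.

0.82

n = 75/18 = 4.1667
Spearman-Brown: r_new = n·r / (1 + (n − 1)·r)
r_new = 4.1667·0.53 / [1 + (4.1667 − 1)·0.53]
     = 2.2084 / 2.6784 = 0.8245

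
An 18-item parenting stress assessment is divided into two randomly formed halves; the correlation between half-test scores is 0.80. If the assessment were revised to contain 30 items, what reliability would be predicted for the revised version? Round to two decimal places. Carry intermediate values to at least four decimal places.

First correct the split-half correlation to full-test reliability: r_full = 2 × 0.80 / (1 + 0.80) ≈ 0.8889
Then adjust to 30 items: n = 30/18 = 1.6667
r_new = n·r_full / (1 + (n − 1)·r_full) = 1.4815 / 1.5926 ≈ 0.9302

0.93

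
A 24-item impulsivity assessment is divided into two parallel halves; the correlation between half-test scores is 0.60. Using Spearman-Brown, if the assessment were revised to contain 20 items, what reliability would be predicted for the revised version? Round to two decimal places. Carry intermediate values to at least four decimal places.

Spearman-Brown correction (n = 2): r_full = 2·0.60/(1 + 0.60) = 0.7500
Length factor from 24 to 20 items: n = 20/24 = 0.8333
r_new = n·r_full / (1 + (n − 1)·r_full) = 0.6250 / 0.8750 ≈ 0.7143

0.71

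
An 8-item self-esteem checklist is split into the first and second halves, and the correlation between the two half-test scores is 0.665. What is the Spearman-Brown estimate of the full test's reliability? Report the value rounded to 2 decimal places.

Apply the Spearman-Brown correction with n = 2:
r_full = 2r_hh / (1 + r_hh) = 2 × 0.665 / (1 + 0.665)
       = 1.3300 / 1.6650 = 0.7988

0.80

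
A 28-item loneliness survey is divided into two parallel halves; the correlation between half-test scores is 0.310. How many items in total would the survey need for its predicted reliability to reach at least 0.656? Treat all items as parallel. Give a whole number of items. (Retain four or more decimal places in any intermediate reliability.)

Corrected full-test reliability: r_full = 2 × 0.310 / (1 + 0.310) ≈ 0.4733
Solve Spearman-Brown for n: n = 0.656(1 − 0.4733) / [0.4733(1 − 0.656)] = 2.1221
Items = 2.1221 × 28 ≈ 59.42 → 60

60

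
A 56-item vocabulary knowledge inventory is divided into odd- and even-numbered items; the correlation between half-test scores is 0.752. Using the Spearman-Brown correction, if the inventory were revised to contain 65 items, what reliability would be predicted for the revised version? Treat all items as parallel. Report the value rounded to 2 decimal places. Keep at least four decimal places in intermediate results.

First correct the split-half correlation to full-test reliability: r_full = 2 × 0.752 / (1 + 0.752) ≈ 0.8584
Then adjust to 65 items: n = 65/56 = 1.1607
r_new = n·r_full / (1 + (n − 1)·r_full) = 0.9963 / 1.1379 ≈ 0.8756

0.88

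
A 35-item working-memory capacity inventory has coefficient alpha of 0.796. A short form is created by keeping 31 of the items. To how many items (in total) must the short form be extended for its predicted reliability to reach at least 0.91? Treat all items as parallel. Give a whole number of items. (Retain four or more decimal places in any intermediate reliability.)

91

First, r for the 31-item form: n = 31/35 = 0.8857, so r_31 = 0.8857·0.796/(1 + (0.8857 − 1)·0.796) = 0.7756
Then solve for n' with r_old = 0.7756, r_target = 0.91: n' = 0.91(1 − 0.7756)/[0.7756(1 − 0.91)] = 2.9254
Total items = 2.9254 × 31 = 90.69, rounded up to 91.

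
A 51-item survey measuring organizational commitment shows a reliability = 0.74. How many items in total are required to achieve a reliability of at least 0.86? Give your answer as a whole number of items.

Rearranging the Spearman-Brown formula for n,
n = r_target (1 − r_old) / [ r_old (1 − r_target) ]
n = 0.86 × (1 − 0.74) / [ 0.74 × (1 − 0.86) ]
  = 0.2236 / 0.1036 = 2.1583
Items needed = n × 51 = 2.1583 × 51 ≈ 110.07 → round up to 111

111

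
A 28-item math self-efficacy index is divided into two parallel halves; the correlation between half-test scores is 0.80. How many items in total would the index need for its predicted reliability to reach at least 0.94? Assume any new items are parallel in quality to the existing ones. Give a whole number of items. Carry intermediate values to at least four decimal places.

55

r_full = 2(0.80)/(1 + 0.80) = 0.8889
Solve Spearman-Brown for n: n = 0.94(1 − 0.8889) / [0.8889(1 − 0.94)] = 1.9581
Required items = 1.9581 × 28 = 54.83, so 55 items.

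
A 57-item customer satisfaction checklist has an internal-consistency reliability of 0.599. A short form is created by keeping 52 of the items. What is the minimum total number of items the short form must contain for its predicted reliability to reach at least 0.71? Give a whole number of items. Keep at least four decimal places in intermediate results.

94

First, r for the 52-item form: n = 52/57 = 0.9123, so r_52 = 0.9123·0.599/(1 + (0.9123 − 1)·0.599) = 0.5768
Then solve for n' with r_old = 0.5768, r_target = 0.71: n' = 0.71(1 − 0.5768)/[0.5768(1 − 0.71)] = 1.7963
Items = 1.7963 × 52 ≈ 93.41 → 94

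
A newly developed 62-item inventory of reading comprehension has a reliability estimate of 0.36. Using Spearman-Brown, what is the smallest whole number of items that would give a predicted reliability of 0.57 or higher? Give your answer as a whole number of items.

147

n = 0.57(1 − 0.36) / [0.36(1 − 0.57)]
  = 0.3648 / 0.1548 = 2.3566
2.3566 × 62 = 146.11 → 147 items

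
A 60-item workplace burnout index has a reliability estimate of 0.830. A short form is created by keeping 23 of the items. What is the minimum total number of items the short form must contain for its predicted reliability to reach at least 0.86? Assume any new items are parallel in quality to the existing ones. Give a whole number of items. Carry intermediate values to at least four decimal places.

76

Short-form reliability: n = 23/60 = 0.3833; r_23 = n·r/(1+(n−1)r) ≈ 0.6517
Then solve for n' with r_old = 0.6517, r_target = 0.86: n' = 0.86(1 − 0.6517)/[0.6517(1 − 0.86)] = 3.2830
Items = 3.2830 × 23 ≈ 75.51 → 76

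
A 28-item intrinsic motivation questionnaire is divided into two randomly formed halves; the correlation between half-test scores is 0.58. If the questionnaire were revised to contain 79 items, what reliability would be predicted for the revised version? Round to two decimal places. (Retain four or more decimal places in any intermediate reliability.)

Full-test reliability from the split-half r: r_full = 2(0.58)/(1 + 0.58) = 0.7342
Length factor from 28 to 79 items: n = 79/28 = 2.8214
r_new = n·r_full / (1 + (n − 1)·r_full) = 2.0715 / 2.3373 ≈ 0.8863

0.89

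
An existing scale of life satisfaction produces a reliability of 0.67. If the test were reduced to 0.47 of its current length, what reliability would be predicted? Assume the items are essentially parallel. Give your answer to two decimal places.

0.49

Spearman-Brown: r_new = n·r / (1 + (n − 1)·r)
r_new = 0.47·0.67 / [1 + (0.47 − 1)·0.67]
     = 0.3149 / 0.6449 = 0.4883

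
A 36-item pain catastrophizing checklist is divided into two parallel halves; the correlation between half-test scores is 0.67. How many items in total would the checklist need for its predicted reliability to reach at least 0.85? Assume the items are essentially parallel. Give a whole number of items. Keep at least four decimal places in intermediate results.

51

Corrected full-test reliability: r_full = 2 × 0.67 / (1 + 0.67) ≈ 0.8024
Solve Spearman-Brown for n: n = 0.85(1 − 0.8024) / [0.8024(1 − 0.85)] = 1.3955
Required items = 1.3955 × 36 = 50.24, so 51 items.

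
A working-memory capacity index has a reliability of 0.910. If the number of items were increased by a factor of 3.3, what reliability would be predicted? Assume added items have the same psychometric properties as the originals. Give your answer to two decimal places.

Apply the Spearman-Brown prophecy formula, r' = nr / [1 + (n − 1)r]:
r_new = (3.3 × 0.910) / (1 + (3.3 − 1) × 0.910)
     = 3.0030 / 3.0930 = 0.9709

0.97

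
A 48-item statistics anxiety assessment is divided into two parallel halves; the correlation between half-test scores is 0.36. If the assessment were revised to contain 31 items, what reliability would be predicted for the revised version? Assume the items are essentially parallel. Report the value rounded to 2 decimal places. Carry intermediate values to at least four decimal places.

Full-test reliability from the split-half r: r_full = 2(0.36)/(1 + 0.36) = 0.5294
Then adjust to 31 items: n = 31/48 = 0.6458
r_new = n·r_full / (1 + (n − 1)·r_full) = 0.3419 / 0.8125 ≈ 0.4208

0.42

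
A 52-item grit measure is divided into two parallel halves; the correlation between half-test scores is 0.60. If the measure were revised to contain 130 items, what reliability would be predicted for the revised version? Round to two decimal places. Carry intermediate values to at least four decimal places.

Spearman-Brown correction (n = 2): r_full = 2·0.60/(1 + 0.60) = 0.7500
Length factor from 52 to 130 items: n = 130/52 = 2.5000
r_new = n·r_full / (1 + (n − 1)·r_full) = 1.8750 / 2.1250 ≈ 0.8824

0.88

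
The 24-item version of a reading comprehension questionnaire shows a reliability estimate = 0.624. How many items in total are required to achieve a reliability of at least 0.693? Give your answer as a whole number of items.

Invert Spearman-Brown to solve for n:
n = r*(1 − r) / [ r (1 − r*) ]
n = [0.693 × 0.376] / [0.624 × 0.307]
n = 0.260568 / 0.191568 ≈ 1.3602
Items needed = n × 24 = 1.3602 × 24 ≈ 32.64 → round up to 33

33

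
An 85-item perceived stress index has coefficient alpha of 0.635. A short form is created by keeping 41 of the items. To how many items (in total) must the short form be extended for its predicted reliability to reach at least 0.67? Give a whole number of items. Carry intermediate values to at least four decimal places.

100

Short-form reliability: n = 41/85 = 0.4824; r_41 = n·r/(1+(n−1)r) ≈ 0.4563
Length factor from the short form to reach 0.67: n' = 0.67(1 − 0.4563) / [0.4563(1 − 0.67)] ≈ 2.4192
Items = 2.4192 × 41 ≈ 99.19 → 100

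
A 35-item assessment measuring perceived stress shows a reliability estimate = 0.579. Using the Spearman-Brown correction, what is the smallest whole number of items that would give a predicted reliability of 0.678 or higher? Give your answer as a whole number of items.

54

Spearman-Brown solved for the length factor n:
n = r_target (1 − r_old) / [ r_old (1 − r_target) ]
n = 0.678 × (1 − 0.579) / [ 0.579 × (1 − 0.678) ]
  = 0.285438 / 0.186438 = 1.5310
Items needed = n × 35 = 1.5310 × 35 ≈ 53.58 → round up to 54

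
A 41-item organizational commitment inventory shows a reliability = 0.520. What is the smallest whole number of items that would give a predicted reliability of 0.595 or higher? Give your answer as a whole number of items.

56

Spearman-Brown solved for the length factor n:
n = r*(1 − r) / [ r (1 − r*) ]
n = 0.595(1 − 0.520) / [0.520(1 − 0.595)]
  = 0.285600 / 0.210600 = 1.3561
Items needed = n × 41 = 1.3561 × 41 ≈ 55.60 → round up to 56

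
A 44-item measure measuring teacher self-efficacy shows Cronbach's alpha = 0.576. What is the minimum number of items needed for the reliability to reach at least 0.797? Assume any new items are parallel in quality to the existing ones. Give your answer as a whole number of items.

128

n = [0.797 × 0.424] / [0.576 × 0.203]
  = 0.337928 / 0.116928 = 2.8901
Items needed = n × 44 = 2.8901 × 44 ≈ 127.16 → round up to 128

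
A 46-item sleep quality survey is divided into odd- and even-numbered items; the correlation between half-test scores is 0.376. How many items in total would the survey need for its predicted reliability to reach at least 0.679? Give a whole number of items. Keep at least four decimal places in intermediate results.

Corrected full-test reliability: r_full = 2 × 0.376 / (1 + 0.376) ≈ 0.5465
n = r_tgt(1 − r_full) / [r_full(1 − r_tgt)] = 0.679 × 0.4535 / (0.5465 × 0.321) ≈ 1.7553
Items = 1.7553 × 46 ≈ 80.74 → 81

81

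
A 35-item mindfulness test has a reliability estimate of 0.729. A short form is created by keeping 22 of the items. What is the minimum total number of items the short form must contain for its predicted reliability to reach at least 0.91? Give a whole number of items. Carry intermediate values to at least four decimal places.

132

Short-form reliability: n = 22/35 = 0.6286; r_22 = n·r/(1+(n−1)r) ≈ 0.6284
Then solve for n' with r_old = 0.6284, r_target = 0.91: n' = 0.91(1 − 0.6284)/[0.6284(1 − 0.91)] = 5.9791
Items = 5.9791 × 22 ≈ 131.54 → 132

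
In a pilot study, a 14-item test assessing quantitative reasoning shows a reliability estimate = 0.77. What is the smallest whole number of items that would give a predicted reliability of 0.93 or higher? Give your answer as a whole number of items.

56

Rearranging the Spearman-Brown formula for n,
n = r_target (1 − r_old) / [ r_old (1 − r_target) ]
n = 0.93(1 − 0.77) / [0.77(1 − 0.93)]
  = 0.2139 / 0.0539 = 3.9685
So the test needs 3.9685 × 14 ≈ 55.56 items; rounding up, 56.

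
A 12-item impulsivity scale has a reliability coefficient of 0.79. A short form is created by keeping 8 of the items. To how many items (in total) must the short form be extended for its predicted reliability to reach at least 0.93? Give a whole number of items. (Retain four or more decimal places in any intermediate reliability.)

First, r for the 8-item form: n = 8/12 = 0.6667, so r_8 = 0.6667·0.79/(1 + (0.6667 − 1)·0.79) = 0.7149
Then solve for n' with r_old = 0.7149, r_target = 0.93: n' = 0.93(1 − 0.7149)/[0.7149(1 − 0.93)] = 5.2983
Items = 5.2983 × 8 ≈ 42.39 → 43

43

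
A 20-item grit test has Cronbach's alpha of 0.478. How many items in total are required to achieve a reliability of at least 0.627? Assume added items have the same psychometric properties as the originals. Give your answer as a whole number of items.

Rearranging the Spearman-Brown formula for n,
n = r*(1 − r) / [ r (1 − r*) ]
n = [0.627 × 0.522] / [0.478 × 0.373]
  = 0.327294 / 0.178294 = 1.8357
1.8357 × 20 = 36.71 → 37 items

37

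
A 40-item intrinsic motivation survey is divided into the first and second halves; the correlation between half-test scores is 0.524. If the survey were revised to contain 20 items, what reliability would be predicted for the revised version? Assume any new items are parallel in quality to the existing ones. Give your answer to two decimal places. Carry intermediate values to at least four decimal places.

Spearman-Brown correction (n = 2): r_full = 2·0.524/(1 + 0.524) = 0.6877
Then adjust to 20 items: n = 20/40 = 0.5000
r_new = n·r_full / (1 + (n − 1)·r_full) = 0.3438 / 0.6562 ≈ 0.5239

0.52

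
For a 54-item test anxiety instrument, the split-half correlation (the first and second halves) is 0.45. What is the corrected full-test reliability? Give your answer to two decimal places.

Each half is half the length of the full test, so the full test is n = 2 times a half.
r_full = 2r_hh / (1 + r_hh) = 2 × 0.45 / (1 + 0.45)
       = 0.9000 / 1.4500 = 0.6207

0.62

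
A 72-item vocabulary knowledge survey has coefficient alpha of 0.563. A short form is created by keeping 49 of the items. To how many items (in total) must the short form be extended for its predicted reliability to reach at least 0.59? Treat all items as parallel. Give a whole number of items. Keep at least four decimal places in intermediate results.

81

Short-form reliability: n = 49/72 = 0.6806; r_49 = n·r/(1+(n−1)r) ≈ 0.4672
Length factor from the short form to reach 0.59: n' = 0.59(1 − 0.4672) / [0.4672(1 − 0.59)] ≈ 1.6411
Items = 1.6411 × 49 ≈ 80.41 → 81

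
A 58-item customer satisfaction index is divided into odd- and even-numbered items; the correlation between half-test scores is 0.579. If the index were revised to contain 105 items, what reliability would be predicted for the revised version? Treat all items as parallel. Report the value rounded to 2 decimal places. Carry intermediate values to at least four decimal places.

First correct the split-half correlation to full-test reliability: r_full = 2 × 0.579 / (1 + 0.579) ≈ 0.7334
Length factor from 58 to 105 items: n = 105/58 = 1.8103
r_new = n·r_full / (1 + (n − 1)·r_full) = 1.3277 / 1.5943 ≈ 0.8328

0.83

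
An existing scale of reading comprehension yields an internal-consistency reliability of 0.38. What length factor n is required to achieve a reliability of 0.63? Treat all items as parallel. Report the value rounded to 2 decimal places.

n = 0.63(1 − 0.38) / [0.38(1 − 0.63)]
n = 0.3906 / 0.1406 ≈ 2.7781

2.78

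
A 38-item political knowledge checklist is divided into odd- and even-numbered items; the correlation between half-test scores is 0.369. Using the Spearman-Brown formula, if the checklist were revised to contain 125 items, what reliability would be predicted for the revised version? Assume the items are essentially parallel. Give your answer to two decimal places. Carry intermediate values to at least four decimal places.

First correct the split-half correlation to full-test reliability: r_full = 2 × 0.369 / (1 + 0.369) ≈ 0.5391
Then adjust to 125 items: n = 125/38 = 3.2895
r_new = n·r_full / (1 + (n − 1)·r_full) = 1.7734 / 2.2343 ≈ 0.7937

0.79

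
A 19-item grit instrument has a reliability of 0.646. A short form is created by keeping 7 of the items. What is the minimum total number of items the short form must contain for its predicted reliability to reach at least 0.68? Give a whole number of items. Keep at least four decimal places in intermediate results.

23

Short-form reliability: n = 7/19 = 0.3684; r_7 = n·r/(1+(n−1)r) ≈ 0.4020
Length factor from the short form to reach 0.68: n' = 0.68(1 − 0.4020) / [0.4020(1 − 0.68)] ≈ 3.1611
Total items = 3.1611 × 7 = 22.13, rounded up to 23.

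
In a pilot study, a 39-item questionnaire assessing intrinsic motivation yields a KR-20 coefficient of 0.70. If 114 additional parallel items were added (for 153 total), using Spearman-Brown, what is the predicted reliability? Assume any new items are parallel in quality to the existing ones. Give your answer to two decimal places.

0.90

Length ratio n = 153/39 = 3.9231
r_new = (3.9231 × 0.70) / (1 + (3.9231 − 1) × 0.70)
     = 2.7462 / 3.0462 = 0.9015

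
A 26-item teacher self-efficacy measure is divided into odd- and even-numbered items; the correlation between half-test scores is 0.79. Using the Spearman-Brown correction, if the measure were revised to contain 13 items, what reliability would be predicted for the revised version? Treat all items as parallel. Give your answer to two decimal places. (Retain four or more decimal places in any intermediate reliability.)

0.79

First correct the split-half correlation to full-test reliability: r_full = 2 × 0.79 / (1 + 0.79) ≈ 0.8827
Then adjust to 13 items: n = 13/26 = 0.5000
r_new = n·r_full / (1 + (n − 1)·r_full) = 0.4414 / 0.5586 ≈ 0.7902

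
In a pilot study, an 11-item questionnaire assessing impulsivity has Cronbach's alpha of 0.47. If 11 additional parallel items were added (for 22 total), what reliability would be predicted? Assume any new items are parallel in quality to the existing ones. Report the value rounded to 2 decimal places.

0.64

The new length is 22/11 = 2 times the old.
Spearman-Brown: r_new = n·r / (1 + (n − 1)·r)
r_new = (2 × 0.47) / (1 + (2 − 1) × 0.47)
     = 0.9400 / 1.4700 = 0.6395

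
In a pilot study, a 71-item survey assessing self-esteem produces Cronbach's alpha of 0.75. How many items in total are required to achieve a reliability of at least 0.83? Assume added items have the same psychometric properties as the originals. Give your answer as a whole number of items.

116

n = [0.83 × 0.25] / [0.75 × 0.17]
n = 0.2075 / 0.1275 ≈ 1.6275
1.6275 × 71 = 115.55 → 116 items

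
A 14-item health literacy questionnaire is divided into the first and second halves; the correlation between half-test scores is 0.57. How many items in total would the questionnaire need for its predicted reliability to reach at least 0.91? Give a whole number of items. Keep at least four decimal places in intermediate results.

54

r_full = 2(0.57)/(1 + 0.57) = 0.7261
Solve Spearman-Brown for n: n = 0.91(1 − 0.7261) / [0.7261(1 − 0.91)] = 3.8141
Required items = 3.8141 × 14 = 53.40, so 54 items.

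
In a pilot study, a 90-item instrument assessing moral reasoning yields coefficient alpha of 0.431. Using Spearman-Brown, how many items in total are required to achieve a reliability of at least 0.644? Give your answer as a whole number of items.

215

n = 0.644(1 − 0.431) / [0.431(1 − 0.644)]
  = 0.366436 / 0.153436 = 2.3882
2.3882 × 90 = 214.94 → 215 items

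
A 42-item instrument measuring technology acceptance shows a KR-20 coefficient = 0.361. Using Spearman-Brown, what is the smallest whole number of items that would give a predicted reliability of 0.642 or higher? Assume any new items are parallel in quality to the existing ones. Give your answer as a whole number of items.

n = 0.642(1 − 0.361) / [0.361(1 − 0.642)]
n = 0.410238 / 0.129238 ≈ 3.1743
Items needed = n × 42 = 3.1743 × 42 ≈ 133.32 → round up to 134

134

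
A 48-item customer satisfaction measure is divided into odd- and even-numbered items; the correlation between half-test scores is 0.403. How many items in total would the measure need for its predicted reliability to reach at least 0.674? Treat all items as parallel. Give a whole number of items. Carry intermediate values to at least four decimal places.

r_full = 2(0.403)/(1 + 0.403) = 0.5745
Solve Spearman-Brown for n: n = 0.674(1 − 0.5745) / [0.5745(1 − 0.674)] = 1.5313
Items = 1.5313 × 48 ≈ 73.50 → 74

74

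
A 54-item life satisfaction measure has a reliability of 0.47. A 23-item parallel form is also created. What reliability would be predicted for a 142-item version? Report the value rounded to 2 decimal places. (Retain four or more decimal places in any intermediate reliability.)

0.70

Only the ratio of lengths matters: n = 142/54 = 2.6296
r_{142} = n·r / (1 + (n − 1)·r) = 1.2359 / 1.7659 ≈ 0.6999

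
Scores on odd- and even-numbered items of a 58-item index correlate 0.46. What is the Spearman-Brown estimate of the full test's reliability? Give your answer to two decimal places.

r_full = 2(0.46) / (1 + 0.46)
r_full = 0.9200 / 1.4600 ≈ 0.6301

0.63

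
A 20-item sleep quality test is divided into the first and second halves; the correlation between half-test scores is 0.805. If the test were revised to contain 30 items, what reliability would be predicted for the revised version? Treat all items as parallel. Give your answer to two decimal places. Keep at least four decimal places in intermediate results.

First correct the split-half correlation to full-test reliability: r_full = 2 × 0.805 / (1 + 0.805) ≈ 0.8920
Length factor from 20 to 30 items: n = 30/20 = 1.5000
r_new = n·r_full / (1 + (n − 1)·r_full) = 1.3380 / 1.4460 ≈ 0.9253

0.93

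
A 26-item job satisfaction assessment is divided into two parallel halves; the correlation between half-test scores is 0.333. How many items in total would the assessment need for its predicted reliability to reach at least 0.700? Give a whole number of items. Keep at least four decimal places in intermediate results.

61

Corrected full-test reliability: r_full = 2 × 0.333 / (1 + 0.333) ≈ 0.4996
n = r_tgt(1 − r_full) / [r_full(1 − r_tgt)] = 0.700 × 0.5004 / (0.4996 × 0.300) ≈ 2.3371
Items = 2.3371 × 26 ≈ 60.76 → 61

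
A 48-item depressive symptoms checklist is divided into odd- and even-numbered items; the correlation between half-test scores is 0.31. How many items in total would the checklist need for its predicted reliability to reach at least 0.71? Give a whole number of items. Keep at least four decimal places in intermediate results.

r_full = 2(0.31)/(1 + 0.31) = 0.4733
n = r_tgt(1 − r_full) / [r_full(1 − r_tgt)] = 0.71 × 0.5267 / (0.4733 × 0.29) ≈ 2.7245
Required items = 2.7245 × 48 = 130.78, so 131 items.

131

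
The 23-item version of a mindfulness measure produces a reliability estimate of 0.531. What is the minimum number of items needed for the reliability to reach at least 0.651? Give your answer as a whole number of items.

38

Rearranging the Spearman-Brown formula for n,
n = r_target (1 − r_old) / [ r_old (1 − r_target) ]
n = 0.651(1 − 0.531) / [0.531(1 − 0.651)]
  = 0.305319 / 0.185319 = 1.6475
Items needed = n × 23 = 1.6475 × 23 ≈ 37.89 → round up to 38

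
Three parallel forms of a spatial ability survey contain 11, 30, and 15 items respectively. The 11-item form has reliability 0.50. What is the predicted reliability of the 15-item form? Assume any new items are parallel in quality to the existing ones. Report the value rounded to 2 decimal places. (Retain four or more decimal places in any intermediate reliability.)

Only the ratio of lengths matters: n = 15/11 = 1.3636
r_{15} = n·r / (1 + (n − 1)·r) = 0.6818 / 1.1818 ≈ 0.5769

0.58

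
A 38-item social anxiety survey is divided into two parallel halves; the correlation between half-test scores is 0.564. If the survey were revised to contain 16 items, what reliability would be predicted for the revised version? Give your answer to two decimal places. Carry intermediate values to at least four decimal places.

First correct the split-half correlation to full-test reliability: r_full = 2 × 0.564 / (1 + 0.564) ≈ 0.7212
Then adjust to 16 items: n = 16/38 = 0.4211
r_new = n·r_full / (1 + (n − 1)·r_full) = 0.3037 / 0.5825 ≈ 0.5214

0.52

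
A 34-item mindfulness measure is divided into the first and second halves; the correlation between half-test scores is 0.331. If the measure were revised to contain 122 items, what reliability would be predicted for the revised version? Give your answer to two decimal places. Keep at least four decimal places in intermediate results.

Spearman-Brown correction (n = 2): r_full = 2·0.331/(1 + 0.331) = 0.4974
Then adjust to 122 items: n = 122/34 = 3.5882
r_new = n·r_full / (1 + (n − 1)·r_full) = 1.7848 / 2.2874 ≈ 0.7803

0.78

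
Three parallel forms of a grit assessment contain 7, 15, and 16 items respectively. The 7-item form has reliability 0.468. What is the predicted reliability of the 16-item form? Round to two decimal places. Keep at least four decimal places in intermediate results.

0.67

The 15-item form is not needed; work directly from the 7-item form with n = 16/7 = 2.2857.
r_{16} = n·r / (1 + (n − 1)·r) = 1.0697 / 1.6017 ≈ 0.6679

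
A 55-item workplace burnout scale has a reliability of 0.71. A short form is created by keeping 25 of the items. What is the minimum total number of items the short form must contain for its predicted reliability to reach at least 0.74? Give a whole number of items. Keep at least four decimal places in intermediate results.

64

First, r for the 25-item form: n = 25/55 = 0.4545, so r_25 = 0.4545·0.71/(1 + (0.4545 − 1)·0.71) = 0.5267
Length factor from the short form to reach 0.74: n' = 0.74(1 − 0.5267) / [0.5267(1 − 0.74)] ≈ 2.5576
Items = 2.5576 × 25 ≈ 63.94 → 64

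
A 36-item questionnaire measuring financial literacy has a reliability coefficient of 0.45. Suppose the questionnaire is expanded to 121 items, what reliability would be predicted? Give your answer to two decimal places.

Length ratio n = 121/36 = 3.3611
Apply the Spearman-Brown prophecy formula, r' = nr / [1 + (n − 1)r]:
r_new = (3.3611 × 0.45) / (1 + (3.3611 − 1) × 0.45)
r_new = 1.5125 / 2.0625 ≈ 0.7333

0.73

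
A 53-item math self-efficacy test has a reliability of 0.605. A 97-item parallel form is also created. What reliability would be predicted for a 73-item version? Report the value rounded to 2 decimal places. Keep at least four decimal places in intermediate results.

0.68

Only the ratio of lengths matters: n = 73/53 = 1.3774
r_{73} = n·r / (1 + (n − 1)·r) = 0.8333 / 1.2283 ≈ 0.6784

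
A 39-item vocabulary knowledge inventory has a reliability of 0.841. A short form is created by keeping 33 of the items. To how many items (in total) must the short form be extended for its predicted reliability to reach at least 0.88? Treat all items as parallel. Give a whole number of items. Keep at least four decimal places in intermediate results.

55

Short-form reliability: n = 33/39 = 0.8462; r_33 = n·r/(1+(n−1)r) ≈ 0.8174
Length factor from the short form to reach 0.88: n' = 0.88(1 − 0.8174) / [0.8174(1 − 0.88)] ≈ 1.6382
Items = 1.6382 × 33 ≈ 54.06 → 55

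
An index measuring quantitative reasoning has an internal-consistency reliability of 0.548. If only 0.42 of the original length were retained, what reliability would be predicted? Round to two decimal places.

0.34

r_new = 0.42·0.548 / [1 + (0.42 − 1)·0.548]
     = 0.2302 / 0.6822 = 0.3374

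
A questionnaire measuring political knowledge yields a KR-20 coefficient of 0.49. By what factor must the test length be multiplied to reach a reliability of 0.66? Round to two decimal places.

2.02

n = [0.66 × 0.51] / [0.49 × 0.34]
n = 0.3366 / 0.1666 ≈ 2.0204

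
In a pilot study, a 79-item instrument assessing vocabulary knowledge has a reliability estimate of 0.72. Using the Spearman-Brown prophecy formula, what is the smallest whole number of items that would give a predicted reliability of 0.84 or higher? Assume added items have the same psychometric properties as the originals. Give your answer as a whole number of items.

162

Invert Spearman-Brown to solve for n:
n = r_target (1 − r_old) / [ r_old (1 − r_target) ]
n = [0.84 × 0.28] / [0.72 × 0.16]
  = 0.2352 / 0.1152 = 2.0417
Items needed = n × 79 = 2.0417 × 79 ≈ 161.29 → round up to 162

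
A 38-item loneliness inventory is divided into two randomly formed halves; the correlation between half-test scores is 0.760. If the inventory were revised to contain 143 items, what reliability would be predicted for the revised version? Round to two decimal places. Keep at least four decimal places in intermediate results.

0.96

Full-test reliability from the split-half r: r_full = 2(0.760)/(1 + 0.760) = 0.8636
Length factor from 38 to 143 items: n = 143/38 = 3.7632
r_new = n·r_full / (1 + (n − 1)·r_full) = 3.2499 / 3.3863 ≈ 0.9597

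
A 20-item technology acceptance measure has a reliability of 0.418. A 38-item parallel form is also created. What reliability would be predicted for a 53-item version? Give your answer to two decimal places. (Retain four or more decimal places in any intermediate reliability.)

Only the ratio of lengths matters: n = 53/20 = 2.6500
r_{53} = n·r / (1 + (n − 1)·r) = 1.1077 / 1.6897 ≈ 0.6556

0.66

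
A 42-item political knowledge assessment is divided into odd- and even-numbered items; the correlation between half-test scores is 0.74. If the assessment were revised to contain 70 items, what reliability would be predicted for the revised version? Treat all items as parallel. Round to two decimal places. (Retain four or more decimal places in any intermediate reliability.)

0.90

First correct the split-half correlation to full-test reliability: r_full = 2 × 0.74 / (1 + 0.74) ≈ 0.8506
Length factor from 42 to 70 items: n = 70/42 = 1.6667
r_new = n·r_full / (1 + (n − 1)·r_full) = 1.4177 / 1.5671 ≈ 0.9047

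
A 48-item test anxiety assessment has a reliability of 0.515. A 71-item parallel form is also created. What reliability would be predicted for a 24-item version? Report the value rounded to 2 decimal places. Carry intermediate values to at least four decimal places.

0.35

The 71-item form is not needed; work directly from the 48-item form with n = 24/48 = 0.5000.
r_{24} = n·r / (1 + (n − 1)·r) = 0.2575 / 0.7425 ≈ 0.3468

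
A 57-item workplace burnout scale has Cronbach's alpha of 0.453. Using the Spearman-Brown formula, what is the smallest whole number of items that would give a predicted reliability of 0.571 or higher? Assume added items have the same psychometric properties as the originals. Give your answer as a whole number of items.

92

n = [0.571 × 0.547] / [0.453 × 0.429]
n = 0.312337 / 0.194337 ≈ 1.6072
Items needed = n × 57 = 1.6072 × 57 ≈ 91.61 → round up to 92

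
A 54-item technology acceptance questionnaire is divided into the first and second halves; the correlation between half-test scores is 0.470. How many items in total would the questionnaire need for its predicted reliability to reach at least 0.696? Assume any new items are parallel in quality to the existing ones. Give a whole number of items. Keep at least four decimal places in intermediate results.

Corrected full-test reliability: r_full = 2 × 0.470 / (1 + 0.470) ≈ 0.6395
n = r_tgt(1 − r_full) / [r_full(1 − r_tgt)] = 0.696 × 0.3605 / (0.6395 × 0.304) ≈ 1.2906
Items = 1.2906 × 54 ≈ 69.69 → 70

70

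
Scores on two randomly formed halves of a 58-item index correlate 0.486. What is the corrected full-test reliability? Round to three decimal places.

0.654

Each half is half the length of the full test, so the full test is n = 2 times a half.
r_full = 2r_hh / (1 + r_hh) = 2 × 0.486 / (1 + 0.486)
       = 0.9720 / 1.4860 = 0.6541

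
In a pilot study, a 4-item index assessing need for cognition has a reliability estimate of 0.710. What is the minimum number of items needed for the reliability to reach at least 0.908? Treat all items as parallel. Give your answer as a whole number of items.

Invert Spearman-Brown to solve for n:
n = r_target (1 − r_old) / [ r_old (1 − r_target) ]
n = [0.908 × 0.290] / [0.710 × 0.092]
n = 0.263320 / 0.065320 ≈ 4.0312
Items needed = n × 4 = 4.0312 × 4 ≈ 16.12 → round up to 17

17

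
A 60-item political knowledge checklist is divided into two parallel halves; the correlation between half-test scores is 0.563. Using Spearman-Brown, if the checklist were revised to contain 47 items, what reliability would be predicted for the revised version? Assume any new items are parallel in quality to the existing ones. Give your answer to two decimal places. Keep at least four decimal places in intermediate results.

0.67

Spearman-Brown correction (n = 2): r_full = 2·0.563/(1 + 0.563) = 0.7204
Then adjust to 47 items: n = 47/60 = 0.7833
r_new = n·r_full / (1 + (n − 1)·r_full) = 0.5643 / 0.8439 ≈ 0.6687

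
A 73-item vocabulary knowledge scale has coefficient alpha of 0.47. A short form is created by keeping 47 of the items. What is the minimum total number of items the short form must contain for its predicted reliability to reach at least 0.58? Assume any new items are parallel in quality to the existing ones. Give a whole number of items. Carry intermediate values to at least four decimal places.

114

Short-form reliability: n = 47/73 = 0.6438; r_47 = n·r/(1+(n−1)r) ≈ 0.3634
Length factor from the short form to reach 0.58: n' = 0.58(1 − 0.3634) / [0.3634(1 − 0.58)] ≈ 2.4191
Total items = 2.4191 × 47 = 113.70, rounded up to 114.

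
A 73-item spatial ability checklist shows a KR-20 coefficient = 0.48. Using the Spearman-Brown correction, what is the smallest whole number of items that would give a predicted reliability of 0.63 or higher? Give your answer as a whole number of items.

135

n = 0.63 × (1 − 0.48) / [ 0.48 × (1 − 0.63) ]
  = 0.3276 / 0.1776 = 1.8446
1.8446 × 73 = 134.66 → 135 items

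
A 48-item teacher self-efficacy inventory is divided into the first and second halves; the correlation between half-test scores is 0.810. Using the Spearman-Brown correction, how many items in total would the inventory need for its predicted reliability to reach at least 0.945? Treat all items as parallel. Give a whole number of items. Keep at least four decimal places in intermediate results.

97

r_full = 2(0.810)/(1 + 0.810) = 0.8950
n = r_tgt(1 − r_full) / [r_full(1 − r_tgt)] = 0.945 × 0.1050 / (0.8950 × 0.055) ≈ 2.0157
Required items = 2.0157 × 48 = 96.75, so 97 items.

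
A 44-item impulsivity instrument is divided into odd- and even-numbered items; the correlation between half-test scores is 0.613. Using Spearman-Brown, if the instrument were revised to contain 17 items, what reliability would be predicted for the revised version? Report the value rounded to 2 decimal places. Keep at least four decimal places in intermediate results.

0.55

Full-test reliability from the split-half r: r_full = 2(0.613)/(1 + 0.613) = 0.7601
Length factor from 44 to 17 items: n = 17/44 = 0.3864
r_new = n·r_full / (1 + (n − 1)·r_full) = 0.2937 / 0.5336 ≈ 0.5504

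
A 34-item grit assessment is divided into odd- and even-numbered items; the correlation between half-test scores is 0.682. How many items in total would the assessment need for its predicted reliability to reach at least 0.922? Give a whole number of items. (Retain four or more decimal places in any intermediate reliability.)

94

r_full = 2(0.682)/(1 + 0.682) = 0.8109
n = r_tgt(1 − r_full) / [r_full(1 − r_tgt)] = 0.922 × 0.1891 / (0.8109 × 0.078) ≈ 2.7565
Required items = 2.7565 × 34 = 93.72, so 94 items.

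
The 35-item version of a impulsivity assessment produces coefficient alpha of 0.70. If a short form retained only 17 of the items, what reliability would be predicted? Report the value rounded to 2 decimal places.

0.53

The new length is 17/35 = 0.4857 times the old.
Apply the Spearman-Brown prophecy formula, r' = nr / [1 + (n − 1)r]:
r_new = (0.4857 × 0.70) / (1 + (0.4857 − 1) × 0.70)
r_new = 0.3400 / 0.6400 ≈ 0.5312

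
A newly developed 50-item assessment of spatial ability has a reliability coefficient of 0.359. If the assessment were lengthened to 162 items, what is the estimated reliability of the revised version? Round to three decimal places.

0.645

n = 162/50 = 3.24
Apply the Spearman-Brown prophecy formula, r' = nr / [1 + (n − 1)r]:
r_new = 3.24·0.359 / [1 + (3.24 − 1)·0.359]
r_new = 1.1632 / 1.8042 ≈ 0.6447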